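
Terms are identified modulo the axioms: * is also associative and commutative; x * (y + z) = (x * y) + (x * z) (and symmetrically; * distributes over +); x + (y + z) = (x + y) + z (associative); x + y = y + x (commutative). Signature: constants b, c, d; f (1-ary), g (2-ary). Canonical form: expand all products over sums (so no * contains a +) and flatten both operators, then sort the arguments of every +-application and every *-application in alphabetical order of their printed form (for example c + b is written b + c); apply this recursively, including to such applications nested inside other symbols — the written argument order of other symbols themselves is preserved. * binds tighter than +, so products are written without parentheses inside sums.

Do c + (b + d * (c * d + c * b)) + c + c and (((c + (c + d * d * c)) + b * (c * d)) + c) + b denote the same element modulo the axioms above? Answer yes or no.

Left:  c + (b + d * (c * d + c * b)) + c + c
  Distribute:  c + b + c * d * d + b * c * d + c + c
  Sort:  b + b * c * d + c + c + c + c * d * d
Right:  (((c + (c + d * d * c)) + b * (c * d)) + c) + b
  Flatten:  c + c + c * d * d + b * c * d + c + b
  Order the arguments:  b + b * c * d + c + c + c + c * d * d

Answer: yes — both canonical forms are b + b * c * d + c + c + c + c * d * d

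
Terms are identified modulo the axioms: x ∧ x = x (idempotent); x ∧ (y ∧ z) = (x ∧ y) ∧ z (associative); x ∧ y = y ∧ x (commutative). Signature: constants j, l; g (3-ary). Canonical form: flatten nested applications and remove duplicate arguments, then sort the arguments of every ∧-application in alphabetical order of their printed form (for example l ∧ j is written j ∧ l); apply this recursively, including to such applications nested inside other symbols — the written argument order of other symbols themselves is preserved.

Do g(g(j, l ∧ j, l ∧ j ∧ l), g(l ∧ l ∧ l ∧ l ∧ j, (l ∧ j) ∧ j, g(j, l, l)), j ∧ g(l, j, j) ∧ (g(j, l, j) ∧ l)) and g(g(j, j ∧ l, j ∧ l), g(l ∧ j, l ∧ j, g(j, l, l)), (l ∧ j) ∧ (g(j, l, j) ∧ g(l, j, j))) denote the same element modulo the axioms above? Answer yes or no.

Answer: yes — both canonical forms are g(g(j, j ∧ l, j ∧ l), g(j ∧ l, j ∧ l, g(j, l, l)), g(j, l, j) ∧ g(l, j, j) ∧ j ∧ l)

Derivation:
Left:  g(g(j, l ∧ j, l ∧ j ∧ l), g(l ∧ l ∧ l ∧ l ∧ j, (l ∧ j) ∧ j, g(j, l, l)), j ∧ g(l, j, j) ∧ (g(j, l, j) ∧ l))
  Work inside:  j ∧ g(l, j, j) ∧ (g(j, l, j) ∧ l)
  Flatten:  j ∧ g(l, j, j) ∧ g(j, l, j) ∧ l
  Sort arguments:  g(j, l, j) ∧ g(l, j, j) ∧ j ∧ l
  Reassemble:  g(g(j, j ∧ l, j ∧ l), g(j ∧ l, j ∧ l, g(j, l, l)), g(j, l, j) ∧ g(l, j, j) ∧ j ∧ l)
Right:  g(g(j, j ∧ l, j ∧ l), g(l ∧ j, l ∧ j, g(j, l, l)), (l ∧ j) ∧ (g(j, l, j) ∧ g(l, j, j)))
  Descend into:  (l ∧ j) ∧ (g(j, l, j) ∧ g(l, j, j))
  Flatten:  l ∧ j ∧ g(j, l, j) ∧ g(l, j, j)
  Sort:  g(j, l, j) ∧ g(l, j, j) ∧ j ∧ l
  Put back:  g(g(j, j ∧ l, j ∧ l), g(j ∧ l, j ∧ l, g(j, l, l)), g(j, l, j) ∧ g(l, j, j) ∧ j ∧ l)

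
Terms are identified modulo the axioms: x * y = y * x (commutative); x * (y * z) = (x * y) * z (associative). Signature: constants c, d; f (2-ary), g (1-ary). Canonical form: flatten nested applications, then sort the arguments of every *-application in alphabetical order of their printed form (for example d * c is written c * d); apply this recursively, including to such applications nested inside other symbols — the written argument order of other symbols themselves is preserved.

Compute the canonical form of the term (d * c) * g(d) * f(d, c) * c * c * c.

Answer: c * c * c * c * d * f(d, c) * g(d)

Derivation:
Un-nest:  d * c * g(d) * f(d, c) * c * c * c
Sort arguments:  c * c * c * c * d * f(d, c) * g(d)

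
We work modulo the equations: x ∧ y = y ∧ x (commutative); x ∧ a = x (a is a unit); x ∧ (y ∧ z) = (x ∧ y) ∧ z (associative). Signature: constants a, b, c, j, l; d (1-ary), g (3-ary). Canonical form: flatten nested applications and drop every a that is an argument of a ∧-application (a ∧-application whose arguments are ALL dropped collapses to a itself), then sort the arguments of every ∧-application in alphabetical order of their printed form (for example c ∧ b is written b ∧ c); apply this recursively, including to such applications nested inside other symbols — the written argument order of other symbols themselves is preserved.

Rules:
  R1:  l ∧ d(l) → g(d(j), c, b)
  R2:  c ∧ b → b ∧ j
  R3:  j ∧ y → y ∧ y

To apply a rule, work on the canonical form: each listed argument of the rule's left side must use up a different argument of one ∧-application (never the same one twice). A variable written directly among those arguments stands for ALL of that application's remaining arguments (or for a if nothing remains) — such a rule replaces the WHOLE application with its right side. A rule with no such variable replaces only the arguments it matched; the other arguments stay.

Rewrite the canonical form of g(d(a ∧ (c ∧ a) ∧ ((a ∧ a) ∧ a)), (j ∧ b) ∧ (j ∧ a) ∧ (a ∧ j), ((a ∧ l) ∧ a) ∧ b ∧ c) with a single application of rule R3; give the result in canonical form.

Answer: g(d(c), b ∧ b ∧ j ∧ j ∧ j ∧ j, b ∧ c ∧ l)

Derivation:
Canonical form:  g(d(c), b ∧ j ∧ j ∧ j, b ∧ c ∧ l)
R3 matches:  uses j;  y := b ∧ j ∧ j
Every leftover argument binds to the variable; the entire application is replaced.
Result:  g(d(c), b ∧ b ∧ j ∧ j ∧ j ∧ j, b ∧ c ∧ l)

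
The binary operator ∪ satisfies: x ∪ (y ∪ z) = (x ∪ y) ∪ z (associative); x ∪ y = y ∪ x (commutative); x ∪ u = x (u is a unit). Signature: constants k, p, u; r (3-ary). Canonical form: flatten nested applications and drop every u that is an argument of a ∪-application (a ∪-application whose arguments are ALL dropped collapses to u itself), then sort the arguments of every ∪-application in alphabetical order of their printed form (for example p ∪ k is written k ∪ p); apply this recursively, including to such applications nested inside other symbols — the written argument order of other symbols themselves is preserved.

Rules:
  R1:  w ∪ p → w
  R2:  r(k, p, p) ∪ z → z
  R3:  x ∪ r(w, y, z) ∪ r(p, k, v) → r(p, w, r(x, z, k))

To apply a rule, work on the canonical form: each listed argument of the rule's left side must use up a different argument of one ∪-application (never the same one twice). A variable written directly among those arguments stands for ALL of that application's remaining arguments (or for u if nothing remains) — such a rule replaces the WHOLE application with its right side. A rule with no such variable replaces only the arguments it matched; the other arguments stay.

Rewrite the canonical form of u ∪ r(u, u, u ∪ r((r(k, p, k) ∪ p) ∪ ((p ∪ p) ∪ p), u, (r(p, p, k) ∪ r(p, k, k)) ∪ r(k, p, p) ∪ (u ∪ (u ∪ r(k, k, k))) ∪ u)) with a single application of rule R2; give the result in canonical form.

Canonical form:  r(u, u, r(p ∪ p ∪ p ∪ p ∪ r(k, p, k), u, r(k, k, k) ∪ r(k, p, p) ∪ r(p, k, k) ∪ r(p, p, k)))
Match R2:  consume r(k, p, p);  z := r(k, k, k) ∪ r(p, k, k) ∪ r(p, p, k)
Every leftover argument binds to the variable; the entire application is replaced.
Giving:  r(u, u, r(p ∪ p ∪ p ∪ p ∪ r(k, p, k), u, r(k, k, k) ∪ r(p, k, k) ∪ r(p, p, k)))

Answer: r(u, u, r(p ∪ p ∪ p ∪ p ∪ r(k, p, k), u, r(k, k, k) ∪ r(p, k, k) ∪ r(p, p, k)))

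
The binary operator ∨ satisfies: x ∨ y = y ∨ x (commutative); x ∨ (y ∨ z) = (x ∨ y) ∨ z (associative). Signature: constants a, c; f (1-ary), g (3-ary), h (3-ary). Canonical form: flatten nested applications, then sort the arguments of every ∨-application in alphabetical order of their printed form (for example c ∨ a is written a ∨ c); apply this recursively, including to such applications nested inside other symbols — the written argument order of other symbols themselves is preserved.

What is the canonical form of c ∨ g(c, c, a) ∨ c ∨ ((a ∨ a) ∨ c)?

Answer: a ∨ a ∨ c ∨ c ∨ c ∨ g(c, c, a)

Derivation:
Flatten:  c ∨ g(c, c, a) ∨ c ∨ a ∨ a ∨ c
Order the arguments:  a ∨ a ∨ c ∨ c ∨ c ∨ g(c, c, a)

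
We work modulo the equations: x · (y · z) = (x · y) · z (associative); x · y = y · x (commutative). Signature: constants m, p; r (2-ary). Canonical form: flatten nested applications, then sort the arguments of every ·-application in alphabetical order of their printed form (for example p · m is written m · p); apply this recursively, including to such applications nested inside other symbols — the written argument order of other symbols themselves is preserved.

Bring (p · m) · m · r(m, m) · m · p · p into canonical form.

Answer: m · m · m · p · p · p · r(m, m)

Derivation:
Flatten:  p · m · m · r(m, m) · m · p · p
Sort:  m · m · m · p · p · p · r(m, m)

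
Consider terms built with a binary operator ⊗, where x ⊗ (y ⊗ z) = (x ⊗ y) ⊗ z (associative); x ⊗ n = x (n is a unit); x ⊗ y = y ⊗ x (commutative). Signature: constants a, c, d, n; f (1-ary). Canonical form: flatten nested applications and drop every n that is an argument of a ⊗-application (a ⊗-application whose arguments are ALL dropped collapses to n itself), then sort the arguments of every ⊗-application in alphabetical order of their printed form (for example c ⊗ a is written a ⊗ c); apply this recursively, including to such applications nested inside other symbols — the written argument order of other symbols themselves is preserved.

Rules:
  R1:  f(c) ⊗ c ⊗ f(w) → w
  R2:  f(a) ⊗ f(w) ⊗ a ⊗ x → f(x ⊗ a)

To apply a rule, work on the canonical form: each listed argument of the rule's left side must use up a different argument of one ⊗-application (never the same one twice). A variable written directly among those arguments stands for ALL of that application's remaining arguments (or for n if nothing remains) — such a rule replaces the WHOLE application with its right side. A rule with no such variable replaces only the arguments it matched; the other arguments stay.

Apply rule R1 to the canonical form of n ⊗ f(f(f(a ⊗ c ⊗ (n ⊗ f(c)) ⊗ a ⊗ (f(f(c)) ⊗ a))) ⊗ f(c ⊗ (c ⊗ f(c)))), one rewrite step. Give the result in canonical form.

Answer: f(f(c ⊗ c ⊗ f(c)) ⊗ f(f(a ⊗ a ⊗ a ⊗ f(c))))

Derivation:
Canonical form:  f(f(c ⊗ c ⊗ f(c)) ⊗ f(f(a ⊗ a ⊗ a ⊗ c ⊗ f(c) ⊗ f(f(c)))))
Match R1:  consume c, f(c), f(f(c));  w := f(c)
New term:  f(f(c ⊗ c ⊗ f(c)) ⊗ f(f(a ⊗ a ⊗ a ⊗ f(c))))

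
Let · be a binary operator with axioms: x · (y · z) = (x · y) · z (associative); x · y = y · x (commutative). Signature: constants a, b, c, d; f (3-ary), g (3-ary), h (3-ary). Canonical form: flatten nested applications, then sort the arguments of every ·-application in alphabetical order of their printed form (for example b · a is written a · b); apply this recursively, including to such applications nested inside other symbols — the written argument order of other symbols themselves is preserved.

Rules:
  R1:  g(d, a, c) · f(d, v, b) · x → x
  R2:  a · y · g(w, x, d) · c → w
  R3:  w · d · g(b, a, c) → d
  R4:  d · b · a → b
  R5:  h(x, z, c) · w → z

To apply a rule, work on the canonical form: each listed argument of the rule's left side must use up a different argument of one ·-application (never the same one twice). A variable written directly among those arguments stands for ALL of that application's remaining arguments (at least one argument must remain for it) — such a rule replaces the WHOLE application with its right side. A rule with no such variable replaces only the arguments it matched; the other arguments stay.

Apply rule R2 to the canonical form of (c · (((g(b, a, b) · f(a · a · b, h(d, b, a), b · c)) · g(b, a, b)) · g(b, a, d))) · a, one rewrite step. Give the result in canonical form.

Answer: b

Derivation:
Canonical form:  a · c · f(a · a · b, h(d, b, a), b · c) · g(b, a, b) · g(b, a, b) · g(b, a, d)
R2 matches:  uses a, c, g(b, a, d);  w := b, x := a, y := f(a · a · b, h(d, b, a), b · c) · g(b, a, b) · g(b, a, b)
The variable takes the whole remainder — replace the entire application.
Result:  b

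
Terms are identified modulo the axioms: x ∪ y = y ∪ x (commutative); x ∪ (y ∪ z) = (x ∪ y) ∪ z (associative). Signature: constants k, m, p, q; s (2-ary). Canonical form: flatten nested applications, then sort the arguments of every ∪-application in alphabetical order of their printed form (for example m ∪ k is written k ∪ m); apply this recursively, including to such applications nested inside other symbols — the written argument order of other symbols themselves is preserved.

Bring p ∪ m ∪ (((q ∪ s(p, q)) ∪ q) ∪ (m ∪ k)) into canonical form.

Answer: k ∪ m ∪ m ∪ p ∪ q ∪ q ∪ s(p, q)

Derivation:
Flatten:  p ∪ m ∪ q ∪ s(p, q) ∪ q ∪ m ∪ k
Sort arguments:  k ∪ m ∪ m ∪ p ∪ q ∪ q ∪ s(p, q)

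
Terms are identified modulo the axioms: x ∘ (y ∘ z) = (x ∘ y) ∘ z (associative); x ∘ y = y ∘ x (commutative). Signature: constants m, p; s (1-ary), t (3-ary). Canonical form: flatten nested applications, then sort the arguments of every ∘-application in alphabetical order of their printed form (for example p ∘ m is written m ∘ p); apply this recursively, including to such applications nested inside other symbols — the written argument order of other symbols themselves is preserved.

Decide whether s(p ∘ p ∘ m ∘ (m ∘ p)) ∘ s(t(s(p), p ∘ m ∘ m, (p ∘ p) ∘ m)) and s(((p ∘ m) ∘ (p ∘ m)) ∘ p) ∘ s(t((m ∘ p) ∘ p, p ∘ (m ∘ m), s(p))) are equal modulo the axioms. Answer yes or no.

Answer: no — s(m ∘ m ∘ p ∘ p ∘ p) ∘ s(t(s(p), m ∘ m ∘ p, m ∘ p ∘ p)) vs s(m ∘ m ∘ p ∘ p ∘ p) ∘ s(t(m ∘ p ∘ p, m ∘ m ∘ p, s(p)))

Derivation:
Left:  s(p ∘ p ∘ m ∘ (m ∘ p)) ∘ s(t(s(p), p ∘ m ∘ m, (p ∘ p) ∘ m))
  Simplify inside:  s(p ∘ p ∘ m ∘ (m ∘ p))  →  s(m ∘ m ∘ p ∘ p ∘ p)
  Inside:  s(t(s(p), p ∘ m ∘ m, (p ∘ p) ∘ m))  →  s(t(s(p), m ∘ m ∘ p, m ∘ p ∘ p))
  Sort:  s(m ∘ m ∘ p ∘ p ∘ p) ∘ s(t(s(p), m ∘ m ∘ p, m ∘ p ∘ p))
Right:  s(((p ∘ m) ∘ (p ∘ m)) ∘ p) ∘ s(t((m ∘ p) ∘ p, p ∘ (m ∘ m), s(p)))
  Inside:  s(((p ∘ m) ∘ (p ∘ m)) ∘ p)  →  s(m ∘ m ∘ p ∘ p ∘ p)
  Inside:  s(t((m ∘ p) ∘ p, p ∘ (m ∘ m), s(p)))  →  s(t(m ∘ p ∘ p, m ∘ m ∘ p, s(p)))
  Order the arguments:  s(m ∘ m ∘ p ∘ p ∘ p) ∘ s(t(m ∘ p ∘ p, m ∘ m ∘ p, s(p)))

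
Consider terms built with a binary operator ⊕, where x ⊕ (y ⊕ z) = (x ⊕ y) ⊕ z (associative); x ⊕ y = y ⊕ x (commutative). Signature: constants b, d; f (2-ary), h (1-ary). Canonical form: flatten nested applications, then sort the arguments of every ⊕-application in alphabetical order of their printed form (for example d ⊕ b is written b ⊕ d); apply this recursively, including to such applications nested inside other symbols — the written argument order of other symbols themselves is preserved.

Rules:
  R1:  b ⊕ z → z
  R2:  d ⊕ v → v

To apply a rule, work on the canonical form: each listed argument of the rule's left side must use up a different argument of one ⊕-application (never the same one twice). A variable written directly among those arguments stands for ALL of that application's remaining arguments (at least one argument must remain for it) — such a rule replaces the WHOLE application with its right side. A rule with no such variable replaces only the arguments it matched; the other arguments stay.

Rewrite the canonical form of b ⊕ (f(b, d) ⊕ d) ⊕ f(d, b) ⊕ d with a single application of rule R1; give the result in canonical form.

Answer: d ⊕ d ⊕ f(b, d) ⊕ f(d, b)

Derivation:
Canonical form:  b ⊕ d ⊕ d ⊕ f(b, d) ⊕ f(d, b)
Match R1:  consume b;  z := d ⊕ d ⊕ f(b, d) ⊕ f(d, b)
The extension variable absorbs all remaining arguments, so the whole application is rewritten.
Giving:  d ⊕ d ⊕ f(b, d) ⊕ f(d, b)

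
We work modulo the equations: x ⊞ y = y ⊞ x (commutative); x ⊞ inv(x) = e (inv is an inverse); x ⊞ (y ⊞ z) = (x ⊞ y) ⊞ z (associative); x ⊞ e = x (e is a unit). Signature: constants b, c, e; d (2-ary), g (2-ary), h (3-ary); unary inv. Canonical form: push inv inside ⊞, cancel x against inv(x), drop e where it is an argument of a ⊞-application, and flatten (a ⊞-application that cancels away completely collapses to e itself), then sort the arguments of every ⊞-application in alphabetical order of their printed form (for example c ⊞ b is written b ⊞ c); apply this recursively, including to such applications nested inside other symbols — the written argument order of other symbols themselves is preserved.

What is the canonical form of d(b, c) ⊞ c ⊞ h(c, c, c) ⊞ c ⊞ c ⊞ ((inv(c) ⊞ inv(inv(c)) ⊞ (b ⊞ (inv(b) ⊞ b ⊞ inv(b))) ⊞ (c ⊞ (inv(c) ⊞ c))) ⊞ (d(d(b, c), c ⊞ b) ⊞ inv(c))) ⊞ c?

Push inv inside:  distribute inv over ⊞ and collapse double inv
Cancel inverse pairs:  b cancels
Collect terms:  d(b, c) ⊞ c ⊞ c ⊞ c ⊞ c ⊞ h(c, c, c) ⊞ d(d(b, c), b ⊞ c)
Sort:  c ⊞ c ⊞ c ⊞ c ⊞ d(b, c) ⊞ d(d(b, c), b ⊞ c) ⊞ h(c, c, c)

Answer: c ⊞ c ⊞ c ⊞ c ⊞ d(b, c) ⊞ d(d(b, c), b ⊞ c) ⊞ h(c, c, c)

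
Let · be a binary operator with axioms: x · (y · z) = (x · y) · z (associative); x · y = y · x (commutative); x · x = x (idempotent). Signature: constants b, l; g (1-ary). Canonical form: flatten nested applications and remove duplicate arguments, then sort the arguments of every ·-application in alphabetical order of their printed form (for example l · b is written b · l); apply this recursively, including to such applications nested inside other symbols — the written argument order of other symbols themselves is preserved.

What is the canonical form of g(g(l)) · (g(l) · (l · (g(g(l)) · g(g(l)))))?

Answer: g(g(l)) · g(l) · l

Derivation:
Un-nest:  g(g(l)) · g(l) · l · g(g(l)) · g(g(l))
Drop duplicates:  drop duplicate g(g(l)), g(g(l))
Sort arguments:  g(g(l)) · g(l) · l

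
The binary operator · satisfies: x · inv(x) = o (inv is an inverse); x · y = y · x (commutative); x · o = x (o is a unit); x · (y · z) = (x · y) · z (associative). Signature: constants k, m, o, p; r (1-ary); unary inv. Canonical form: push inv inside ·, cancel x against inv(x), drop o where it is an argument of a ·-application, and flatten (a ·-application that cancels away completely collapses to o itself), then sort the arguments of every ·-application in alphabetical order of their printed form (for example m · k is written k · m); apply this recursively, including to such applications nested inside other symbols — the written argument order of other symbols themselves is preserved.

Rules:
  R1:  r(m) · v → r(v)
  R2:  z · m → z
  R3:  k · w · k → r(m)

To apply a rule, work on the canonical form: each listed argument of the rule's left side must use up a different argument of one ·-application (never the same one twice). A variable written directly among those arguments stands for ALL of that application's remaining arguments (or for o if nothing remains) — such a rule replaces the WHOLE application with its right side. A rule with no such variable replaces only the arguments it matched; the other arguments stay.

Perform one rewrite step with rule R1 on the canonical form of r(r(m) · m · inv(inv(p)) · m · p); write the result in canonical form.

Answer: r(r(m · m · p · p))

Derivation:
Canonical form:  r(m · m · p · p · r(m))
R1 matches:  uses r(m);  v := m · m · p · p
Every leftover argument binds to the variable; the entire application is replaced.
Result:  r(r(m · m · p · p))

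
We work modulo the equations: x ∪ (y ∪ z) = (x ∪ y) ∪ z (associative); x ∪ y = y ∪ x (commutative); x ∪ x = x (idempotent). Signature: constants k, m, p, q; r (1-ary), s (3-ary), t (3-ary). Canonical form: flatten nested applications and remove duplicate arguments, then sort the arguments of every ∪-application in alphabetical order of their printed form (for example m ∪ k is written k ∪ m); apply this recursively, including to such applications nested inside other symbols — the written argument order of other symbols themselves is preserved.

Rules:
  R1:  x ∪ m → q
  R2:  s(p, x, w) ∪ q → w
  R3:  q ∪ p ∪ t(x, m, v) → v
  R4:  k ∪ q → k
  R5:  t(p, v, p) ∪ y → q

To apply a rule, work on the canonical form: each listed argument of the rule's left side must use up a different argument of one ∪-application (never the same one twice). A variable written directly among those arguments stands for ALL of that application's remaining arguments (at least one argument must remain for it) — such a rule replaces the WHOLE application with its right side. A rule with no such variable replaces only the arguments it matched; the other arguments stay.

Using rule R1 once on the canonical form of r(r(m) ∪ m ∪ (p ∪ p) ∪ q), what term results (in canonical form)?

Canonical form:  r(m ∪ p ∪ q ∪ r(m))
R1 matches:  uses m;  x := p ∪ q ∪ r(m)
The extension variable absorbs all remaining arguments, so the whole application is rewritten.
New term:  r(q)

Answer: r(q)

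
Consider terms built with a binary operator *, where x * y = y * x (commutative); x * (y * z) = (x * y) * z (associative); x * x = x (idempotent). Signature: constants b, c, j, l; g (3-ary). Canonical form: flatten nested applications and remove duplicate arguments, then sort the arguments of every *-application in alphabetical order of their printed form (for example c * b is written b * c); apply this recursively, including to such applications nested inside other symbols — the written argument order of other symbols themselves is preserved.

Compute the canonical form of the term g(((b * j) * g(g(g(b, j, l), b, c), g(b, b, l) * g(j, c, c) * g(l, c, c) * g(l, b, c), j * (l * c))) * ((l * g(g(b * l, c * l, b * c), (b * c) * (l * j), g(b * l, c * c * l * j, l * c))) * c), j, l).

Answer: g(b * c * g(g(b * l, c * l, b * c), b * c * j * l, g(b * l, c * j * l, c * l)) * g(g(g(b, j, l), b, c), g(b, b, l) * g(j, c, c) * g(l, b, c) * g(l, c, c), c * j * l) * j * l, j, l)

Derivation:
Work inside:  ((b * j) * g(g(g(b, j, l), b, c), g(b, b, l) * g(j, c, c) * g(l, c, c) * g(l, b, c), j * (l * c))) * ((l * g(g(b * l, c * l, b * c), (b * c) * (l * j), g(b * l, c * c * l * j, l * c))) * c)
Un-nest:  b * j * g(g(g(b, j, l), b, c), g(b, b, l) * g(j, c, c) * g(l, c, c) * g(l, b, c), j * (l * c)) * l * g(g(b * l, c * l, b * c), (b * c) * (l * j), g(b * l, c * c * l * j, l * c)) * c
Simplify inside:  g(g(g(b, j, l), b, c), g(b, b, l) * g(j, c, c) * g(l, c, c) * g(l, b, c), j * (l * c))  →  g(g(g(b, j, l), b, c), g(b, b, l) * g(j, c, c) * g(l, b, c) * g(l, c, c), c * j * l)
Simplify inside:  g(g(b * l, c * l, b * c), (b * c) * (l * j), g(b * l, c * c * l * j, l * c))  →  g(g(b * l, c * l, b * c), b * c * j * l, g(b * l, c * j * l, c * l))
Order the arguments:  b * c * g(g(b * l, c * l, b * c), b * c * j * l, g(b * l, c * j * l, c * l)) * g(g(g(b, j, l), b, c), g(b, b, l) * g(j, c, c) * g(l, b, c) * g(l, c, c), c * j * l) * j * l
Reassemble:  g(b * c * g(g(b * l, c * l, b * c), b * c * j * l, g(b * l, c * j * l, c * l)) * g(g(g(b, j, l), b, c), g(b, b, l) * g(j, c, c) * g(l, b, c) * g(l, c, c), c * j * l) * j * l, j, l)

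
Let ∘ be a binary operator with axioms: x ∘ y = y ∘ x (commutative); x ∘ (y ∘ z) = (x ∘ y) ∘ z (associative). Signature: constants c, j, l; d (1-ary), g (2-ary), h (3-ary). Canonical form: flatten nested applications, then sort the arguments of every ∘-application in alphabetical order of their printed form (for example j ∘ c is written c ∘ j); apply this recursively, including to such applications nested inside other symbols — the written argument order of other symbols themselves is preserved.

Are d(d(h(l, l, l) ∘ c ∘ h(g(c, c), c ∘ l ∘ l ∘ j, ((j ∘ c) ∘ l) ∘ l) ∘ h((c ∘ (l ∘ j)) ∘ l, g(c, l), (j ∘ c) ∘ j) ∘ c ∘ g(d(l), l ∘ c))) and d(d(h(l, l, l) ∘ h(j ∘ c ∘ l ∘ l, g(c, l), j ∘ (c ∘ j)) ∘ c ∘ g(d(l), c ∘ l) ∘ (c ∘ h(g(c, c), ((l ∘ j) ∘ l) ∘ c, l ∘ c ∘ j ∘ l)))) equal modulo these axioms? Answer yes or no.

Answer: yes — both canonical forms are d(d(c ∘ c ∘ g(d(l), c ∘ l) ∘ h(c ∘ j ∘ l ∘ l, g(c, l), c ∘ j ∘ j) ∘ h(g(c, c), c ∘ j ∘ l ∘ l, c ∘ j ∘ l ∘ l) ∘ h(l, l, l)))

Derivation:
Left:  d(d(h(l, l, l) ∘ c ∘ h(g(c, c), c ∘ l ∘ l ∘ j, ((j ∘ c) ∘ l) ∘ l) ∘ h((c ∘ (l ∘ j)) ∘ l, g(c, l), (j ∘ c) ∘ j) ∘ c ∘ g(d(l), l ∘ c)))
  Work inside:  h(l, l, l) ∘ c ∘ h(g(c, c), c ∘ l ∘ l ∘ j, ((j ∘ c) ∘ l) ∘ l) ∘ h((c ∘ (l ∘ j)) ∘ l, g(c, l), (j ∘ c) ∘ j) ∘ c ∘ g(d(l), l ∘ c)
  Canonicalize subterm:  h(g(c, c), c ∘ l ∘ l ∘ j, ((j ∘ c) ∘ l) ∘ l)  →  h(g(c, c), c ∘ j ∘ l ∘ l, c ∘ j ∘ l ∘ l)
  Simplify inside:  h((c ∘ (l ∘ j)) ∘ l, g(c, l), (j ∘ c) ∘ j)  →  h(c ∘ j ∘ l ∘ l, g(c, l), c ∘ j ∘ j)
  Simplify inside:  g(d(l), l ∘ c)  →  g(d(l), c ∘ l)
  Sort arguments:  c ∘ c ∘ g(d(l), c ∘ l) ∘ h(c ∘ j ∘ l ∘ l, g(c, l), c ∘ j ∘ j) ∘ h(g(c, c), c ∘ j ∘ l ∘ l, c ∘ j ∘ l ∘ l) ∘ h(l, l, l)
  Rebuild:  d(d(c ∘ c ∘ g(d(l), c ∘ l) ∘ h(c ∘ j ∘ l ∘ l, g(c, l), c ∘ j ∘ j) ∘ h(g(c, c), c ∘ j ∘ l ∘ l, c ∘ j ∘ l ∘ l) ∘ h(l, l, l)))
Right:  d(d(h(l, l, l) ∘ h(j ∘ c ∘ l ∘ l, g(c, l), j ∘ (c ∘ j)) ∘ c ∘ g(d(l), c ∘ l) ∘ (c ∘ h(g(c, c), ((l ∘ j) ∘ l) ∘ c, l ∘ c ∘ j ∘ l))))
  Focus inside:  h(l, l, l) ∘ h(j ∘ c ∘ l ∘ l, g(c, l), j ∘ (c ∘ j)) ∘ c ∘ g(d(l), c ∘ l) ∘ (c ∘ h(g(c, c), ((l ∘ j) ∘ l) ∘ c, l ∘ c ∘ j ∘ l))
  Merge nested applications:  h(l, l, l) ∘ h(j ∘ c ∘ l ∘ l, g(c, l), j ∘ (c ∘ j)) ∘ c ∘ g(d(l), c ∘ l) ∘ c ∘ h(g(c, c), ((l ∘ j) ∘ l) ∘ c, l ∘ c ∘ j ∘ l)
  Simplify inside:  h(j ∘ c ∘ l ∘ l, g(c, l), j ∘ (c ∘ j))  →  h(c ∘ j ∘ l ∘ l, g(c, l), c ∘ j ∘ j)
  Inside:  h(g(c, c), ((l ∘ j) ∘ l) ∘ c, l ∘ c ∘ j ∘ l)  →  h(g(c, c), c ∘ j ∘ l ∘ l, c ∘ j ∘ l ∘ l)
  Sort:  c ∘ c ∘ g(d(l), c ∘ l) ∘ h(c ∘ j ∘ l ∘ l, g(c, l), c ∘ j ∘ j) ∘ h(g(c, c), c ∘ j ∘ l ∘ l, c ∘ j ∘ l ∘ l) ∘ h(l, l, l)
  Rebuild:  d(d(c ∘ c ∘ g(d(l), c ∘ l) ∘ h(c ∘ j ∘ l ∘ l, g(c, l), c ∘ j ∘ j) ∘ h(g(c, c), c ∘ j ∘ l ∘ l, c ∘ j ∘ l ∘ l) ∘ h(l, l, l)))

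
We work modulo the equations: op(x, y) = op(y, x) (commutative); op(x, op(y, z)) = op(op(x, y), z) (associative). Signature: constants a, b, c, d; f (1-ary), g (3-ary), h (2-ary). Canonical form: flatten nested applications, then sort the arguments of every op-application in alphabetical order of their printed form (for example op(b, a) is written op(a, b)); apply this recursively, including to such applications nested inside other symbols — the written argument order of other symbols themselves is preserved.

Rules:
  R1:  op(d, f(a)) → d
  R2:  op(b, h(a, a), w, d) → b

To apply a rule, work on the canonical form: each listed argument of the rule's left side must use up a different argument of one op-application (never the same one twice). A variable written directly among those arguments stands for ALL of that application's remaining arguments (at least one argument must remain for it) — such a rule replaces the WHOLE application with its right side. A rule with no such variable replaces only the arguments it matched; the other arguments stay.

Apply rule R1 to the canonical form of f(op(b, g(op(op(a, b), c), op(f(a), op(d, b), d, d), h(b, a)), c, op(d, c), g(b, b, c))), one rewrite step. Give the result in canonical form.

Answer: f(op(b, c, c, d, g(b, b, c), g(op(a, b, c), op(b, d, d, d), h(b, a))))

Derivation:
Canonical form:  f(op(b, c, c, d, g(b, b, c), g(op(a, b, c), op(b, d, d, d, f(a)), h(b, a))))
R1 matches:  uses d, f(a)
New term:  f(op(b, c, c, d, g(b, b, c), g(op(a, b, c), op(b, d, d, d), h(b, a))))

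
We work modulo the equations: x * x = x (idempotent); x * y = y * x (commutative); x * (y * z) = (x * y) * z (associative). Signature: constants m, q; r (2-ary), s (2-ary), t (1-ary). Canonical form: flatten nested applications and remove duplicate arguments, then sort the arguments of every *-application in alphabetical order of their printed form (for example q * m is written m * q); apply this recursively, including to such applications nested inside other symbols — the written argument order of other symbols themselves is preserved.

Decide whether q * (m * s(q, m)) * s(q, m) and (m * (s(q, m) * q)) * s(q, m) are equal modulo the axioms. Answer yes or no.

Answer: yes — both canonical forms are m * q * s(q, m)

Derivation:
Left:  q * (m * s(q, m)) * s(q, m)
  Merge nested applications:  q * m * s(q, m) * s(q, m)
  Deduplicate:  drop duplicate s(q, m)
  Sort:  m * q * s(q, m)
Right:  (m * (s(q, m) * q)) * s(q, m)
  Un-nest:  m * s(q, m) * q * s(q, m)
  Deduplicate:  drop duplicate s(q, m)
  Sort arguments:  m * q * s(q, m)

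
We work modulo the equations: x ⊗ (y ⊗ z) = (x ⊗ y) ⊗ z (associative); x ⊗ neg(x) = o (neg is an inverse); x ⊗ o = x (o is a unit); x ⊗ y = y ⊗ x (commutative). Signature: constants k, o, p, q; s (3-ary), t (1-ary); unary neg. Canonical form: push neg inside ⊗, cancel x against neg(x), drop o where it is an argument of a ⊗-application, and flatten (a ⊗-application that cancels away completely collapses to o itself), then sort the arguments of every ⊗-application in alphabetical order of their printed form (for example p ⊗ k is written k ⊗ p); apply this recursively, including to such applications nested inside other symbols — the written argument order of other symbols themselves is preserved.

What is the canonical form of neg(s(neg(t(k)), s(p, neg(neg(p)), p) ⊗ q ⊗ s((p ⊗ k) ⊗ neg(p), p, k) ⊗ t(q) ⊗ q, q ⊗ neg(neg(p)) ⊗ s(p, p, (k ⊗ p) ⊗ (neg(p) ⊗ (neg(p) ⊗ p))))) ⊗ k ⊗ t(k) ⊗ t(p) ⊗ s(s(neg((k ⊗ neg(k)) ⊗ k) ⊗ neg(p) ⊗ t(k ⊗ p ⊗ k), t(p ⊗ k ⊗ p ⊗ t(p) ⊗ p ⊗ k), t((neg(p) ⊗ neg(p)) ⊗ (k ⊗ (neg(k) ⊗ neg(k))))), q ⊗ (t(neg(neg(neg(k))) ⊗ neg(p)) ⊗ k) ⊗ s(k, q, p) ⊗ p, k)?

Push neg inside:  distribute neg over ⊗ and collapse double neg
Combine occurrences:  neg(s(neg(t(k)), q ⊗ q ⊗ s(k, p, k) ⊗ s(p, p, p) ⊗ t(q), p ⊗ q ⊗ s(p, p, k))) ⊗ k ⊗ t(k) ⊗ t(p) ⊗ s(s(neg(k) ⊗ neg(p) ⊗ t(k ⊗ k ⊗ p), t(k ⊗ k ⊗ p ⊗ p ⊗ p ⊗ t(p)), t(neg(k) ⊗ neg(p) ⊗ neg(p))), k ⊗ p ⊗ q ⊗ s(k, q, p) ⊗ t(neg(k) ⊗ neg(p)), k)
Sort:  k ⊗ neg(s(neg(t(k)), q ⊗ q ⊗ s(k, p, k) ⊗ s(p, p, p) ⊗ t(q), p ⊗ q ⊗ s(p, p, k))) ⊗ s(s(neg(k) ⊗ neg(p) ⊗ t(k ⊗ k ⊗ p), t(k ⊗ k ⊗ p ⊗ p ⊗ p ⊗ t(p)), t(neg(k) ⊗ neg(p) ⊗ neg(p))), k ⊗ p ⊗ q ⊗ s(k, q, p) ⊗ t(neg(k) ⊗ neg(p)), k) ⊗ t(k) ⊗ t(p)

Answer: k ⊗ neg(s(neg(t(k)), q ⊗ q ⊗ s(k, p, k) ⊗ s(p, p, p) ⊗ t(q), p ⊗ q ⊗ s(p, p, k))) ⊗ s(s(neg(k) ⊗ neg(p) ⊗ t(k ⊗ k ⊗ p), t(k ⊗ k ⊗ p ⊗ p ⊗ p ⊗ t(p)), t(neg(k) ⊗ neg(p) ⊗ neg(p))), k ⊗ p ⊗ q ⊗ s(k, q, p) ⊗ t(neg(k) ⊗ neg(p)), k) ⊗ t(k) ⊗ t(p)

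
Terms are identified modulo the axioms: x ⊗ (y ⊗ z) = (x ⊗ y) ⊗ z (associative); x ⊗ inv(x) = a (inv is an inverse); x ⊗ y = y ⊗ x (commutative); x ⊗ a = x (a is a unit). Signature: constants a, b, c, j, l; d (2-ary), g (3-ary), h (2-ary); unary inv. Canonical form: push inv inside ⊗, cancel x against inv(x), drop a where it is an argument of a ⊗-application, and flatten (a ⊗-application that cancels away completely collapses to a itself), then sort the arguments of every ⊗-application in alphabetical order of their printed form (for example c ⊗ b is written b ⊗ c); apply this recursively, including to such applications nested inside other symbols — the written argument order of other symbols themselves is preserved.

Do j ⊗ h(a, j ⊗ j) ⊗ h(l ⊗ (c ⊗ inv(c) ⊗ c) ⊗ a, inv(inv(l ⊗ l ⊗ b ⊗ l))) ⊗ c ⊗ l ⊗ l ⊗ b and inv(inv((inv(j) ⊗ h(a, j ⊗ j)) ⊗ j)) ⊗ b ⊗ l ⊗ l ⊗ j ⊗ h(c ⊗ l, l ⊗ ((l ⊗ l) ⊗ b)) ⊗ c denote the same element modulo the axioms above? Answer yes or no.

Left:  j ⊗ h(a, j ⊗ j) ⊗ h(l ⊗ (c ⊗ inv(c) ⊗ c) ⊗ a, inv(inv(l ⊗ l ⊗ b ⊗ l))) ⊗ c ⊗ l ⊗ l ⊗ b
  Push inv inside:  distribute inv over ⊗ and collapse double inv
  Collect terms:  j ⊗ h(a, j ⊗ j) ⊗ h(c ⊗ l, b ⊗ l ⊗ l ⊗ l) ⊗ c ⊗ l ⊗ l ⊗ b
  Sort:  b ⊗ c ⊗ h(a, j ⊗ j) ⊗ h(c ⊗ l, b ⊗ l ⊗ l ⊗ l) ⊗ j ⊗ l ⊗ l
Right:  inv(inv((inv(j) ⊗ h(a, j ⊗ j)) ⊗ j)) ⊗ b ⊗ l ⊗ l ⊗ j ⊗ h(c ⊗ l, l ⊗ ((l ⊗ l) ⊗ b)) ⊗ c
  Push inv inside:  distribute inv over ⊗ and collapse double inv
  Collect:  j ⊗ h(a, j ⊗ j) ⊗ b ⊗ l ⊗ l ⊗ h(c ⊗ l, b ⊗ l ⊗ l ⊗ l) ⊗ c
  Order the arguments:  b ⊗ c ⊗ h(a, j ⊗ j) ⊗ h(c ⊗ l, b ⊗ l ⊗ l ⊗ l) ⊗ j ⊗ l ⊗ l

Answer: yes — both canonical forms are b ⊗ c ⊗ h(a, j ⊗ j) ⊗ h(c ⊗ l, b ⊗ l ⊗ l ⊗ l) ⊗ j ⊗ l ⊗ l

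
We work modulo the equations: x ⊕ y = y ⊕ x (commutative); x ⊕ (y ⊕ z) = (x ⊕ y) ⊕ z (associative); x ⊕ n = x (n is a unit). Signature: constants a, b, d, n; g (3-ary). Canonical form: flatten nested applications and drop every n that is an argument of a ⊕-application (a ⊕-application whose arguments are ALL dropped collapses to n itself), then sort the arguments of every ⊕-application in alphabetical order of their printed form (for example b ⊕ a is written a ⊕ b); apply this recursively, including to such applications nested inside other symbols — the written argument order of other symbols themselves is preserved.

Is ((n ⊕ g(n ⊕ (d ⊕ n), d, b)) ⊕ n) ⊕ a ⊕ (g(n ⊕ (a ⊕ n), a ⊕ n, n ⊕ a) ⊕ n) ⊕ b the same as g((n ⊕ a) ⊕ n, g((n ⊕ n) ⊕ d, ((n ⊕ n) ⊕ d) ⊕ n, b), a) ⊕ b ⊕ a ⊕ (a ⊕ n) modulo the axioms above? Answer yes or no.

Left:  ((n ⊕ g(n ⊕ (d ⊕ n), d, b)) ⊕ n) ⊕ a ⊕ (g(n ⊕ (a ⊕ n), a ⊕ n, n ⊕ a) ⊕ n) ⊕ b
  Merge nested applications:  n ⊕ g(n ⊕ (d ⊕ n), d, b) ⊕ n ⊕ a ⊕ g(n ⊕ (a ⊕ n), a ⊕ n, n ⊕ a) ⊕ n ⊕ b
  Canonicalize subterm:  g(n ⊕ (d ⊕ n), d, b)  →  g(d, d, b)
  Inside:  g(n ⊕ (a ⊕ n), a ⊕ n, n ⊕ a)  →  g(a, a, a)
  Units out:  drop n (×3)
  Sort:  a ⊕ b ⊕ g(a, a, a) ⊕ g(d, d, b)
Right:  g((n ⊕ a) ⊕ n, g((n ⊕ n) ⊕ d, ((n ⊕ n) ⊕ d) ⊕ n, b), a) ⊕ b ⊕ a ⊕ (a ⊕ n)
  Flatten:  g((n ⊕ a) ⊕ n, g((n ⊕ n) ⊕ d, ((n ⊕ n) ⊕ d) ⊕ n, b), a) ⊕ b ⊕ a ⊕ a ⊕ n
  Inside:  g((n ⊕ a) ⊕ n, g((n ⊕ n) ⊕ d, ((n ⊕ n) ⊕ d) ⊕ n, b), a)  →  g(a, g(d, d, b), a)
  Units out:  drop n
  Order the arguments:  a ⊕ a ⊕ b ⊕ g(a, g(d, d, b), a)

Answer: no — a ⊕ b ⊕ g(a, a, a) ⊕ g(d, d, b) vs a ⊕ a ⊕ b ⊕ g(a, g(d, d, b), a)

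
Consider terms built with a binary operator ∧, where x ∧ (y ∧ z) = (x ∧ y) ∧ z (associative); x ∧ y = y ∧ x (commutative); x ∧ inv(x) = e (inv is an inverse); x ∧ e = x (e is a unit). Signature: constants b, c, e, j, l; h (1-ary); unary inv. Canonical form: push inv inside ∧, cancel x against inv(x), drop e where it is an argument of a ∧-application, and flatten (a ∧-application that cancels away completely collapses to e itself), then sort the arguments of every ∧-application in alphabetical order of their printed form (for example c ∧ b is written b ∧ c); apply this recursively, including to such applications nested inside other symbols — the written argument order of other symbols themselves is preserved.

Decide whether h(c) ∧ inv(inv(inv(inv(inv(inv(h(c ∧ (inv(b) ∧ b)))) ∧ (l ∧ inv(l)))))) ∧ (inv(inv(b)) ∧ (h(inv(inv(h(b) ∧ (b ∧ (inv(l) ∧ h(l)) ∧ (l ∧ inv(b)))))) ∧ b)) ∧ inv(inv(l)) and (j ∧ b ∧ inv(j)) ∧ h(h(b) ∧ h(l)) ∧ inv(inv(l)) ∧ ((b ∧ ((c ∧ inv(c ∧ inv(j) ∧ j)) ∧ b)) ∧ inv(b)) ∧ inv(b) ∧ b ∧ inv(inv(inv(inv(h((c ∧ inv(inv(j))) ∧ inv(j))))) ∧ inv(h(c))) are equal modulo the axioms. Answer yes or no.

Answer: yes — both canonical forms are b ∧ b ∧ h(c) ∧ h(c) ∧ h(h(b) ∧ h(l)) ∧ l

Derivation:
Left:  h(c) ∧ inv(inv(inv(inv(inv(inv(h(c ∧ (inv(b) ∧ b)))) ∧ (l ∧ inv(l)))))) ∧ (inv(inv(b)) ∧ (h(inv(inv(h(b) ∧ (b ∧ (inv(l) ∧ h(l)) ∧ (l ∧ inv(b)))))) ∧ b)) ∧ inv(inv(l))
  Push inv inside:  distribute inv over ∧ and collapse double inv
  Combine occurrences:  h(c) ∧ h(c) ∧ l ∧ b ∧ b ∧ h(h(b) ∧ h(l))
  Sort arguments:  b ∧ b ∧ h(c) ∧ h(c) ∧ h(h(b) ∧ h(l)) ∧ l
Right:  (j ∧ b ∧ inv(j)) ∧ h(h(b) ∧ h(l)) ∧ inv(inv(l)) ∧ ((b ∧ ((c ∧ inv(c ∧ inv(j) ∧ j)) ∧ b)) ∧ inv(b)) ∧ inv(b) ∧ b ∧ inv(inv(inv(inv(h((c ∧ inv(inv(j))) ∧ inv(j))))) ∧ inv(h(c)))
  Push inv inside:  distribute inv over ∧ and collapse double inv
  Cancel inverse pairs:  j cancels; c cancels
  Collect terms:  b ∧ b ∧ h(h(b) ∧ h(l)) ∧ l ∧ h(c) ∧ h(c)
  Sort:  b ∧ b ∧ h(c) ∧ h(c) ∧ h(h(b) ∧ h(l)) ∧ l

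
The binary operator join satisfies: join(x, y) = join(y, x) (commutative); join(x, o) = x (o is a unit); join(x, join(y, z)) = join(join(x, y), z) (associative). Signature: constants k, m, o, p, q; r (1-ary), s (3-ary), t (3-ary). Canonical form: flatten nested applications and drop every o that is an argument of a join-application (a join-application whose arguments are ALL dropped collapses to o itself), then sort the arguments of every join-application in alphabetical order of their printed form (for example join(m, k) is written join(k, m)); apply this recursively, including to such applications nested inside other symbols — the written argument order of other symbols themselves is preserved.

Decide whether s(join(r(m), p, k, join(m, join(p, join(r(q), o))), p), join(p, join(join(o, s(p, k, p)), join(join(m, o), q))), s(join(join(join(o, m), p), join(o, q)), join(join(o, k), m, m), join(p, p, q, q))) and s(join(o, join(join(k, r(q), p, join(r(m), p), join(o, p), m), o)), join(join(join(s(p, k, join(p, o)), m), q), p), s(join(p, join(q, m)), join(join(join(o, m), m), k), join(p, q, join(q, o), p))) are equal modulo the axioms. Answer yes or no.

Left:  s(join(r(m), p, k, join(m, join(p, join(r(q), o))), p), join(p, join(join(o, s(p, k, p)), join(join(m, o), q))), s(join(join(join(o, m), p), join(o, q)), join(join(o, k), m, m), join(p, p, q, q)))
  Descend into:  join(p, join(join(o, s(p, k, p)), join(join(m, o), q)))
  Merge nested applications:  join(p, o, s(p, k, p), m, o, q)
  Units out:  drop o (×2)
  Sort arguments:  join(m, p, q, s(p, k, p))
  Reassemble:  s(join(k, m, p, p, p, r(m), r(q)), join(m, p, q, s(p, k, p)), s(join(m, p, q), join(k, m, m), join(p, p, q, q)))
Right:  s(join(o, join(join(k, r(q), p, join(r(m), p), join(o, p), m), o)), join(join(join(s(p, k, join(p, o)), m), q), p), s(join(p, join(q, m)), join(join(join(o, m), m), k), join(p, q, join(q, o), p)))
  Work inside:  join(o, join(join(k, r(q), p, join(r(m), p), join(o, p), m), o))
  Un-nest:  join(o, k, r(q), p, r(m), p, o, p, m, o)
  Drop the unit:  drop o (×3)
  Sort:  join(k, m, p, p, p, r(m), r(q))
  Put back:  s(join(k, m, p, p, p, r(m), r(q)), join(m, p, q, s(p, k, p)), s(join(m, p, q), join(k, m, m), join(p, p, q, q)))

Answer: yes — both canonical forms are s(join(k, m, p, p, p, r(m), r(q)), join(m, p, q, s(p, k, p)), s(join(m, p, q), join(k, m, m), join(p, p, q, q)))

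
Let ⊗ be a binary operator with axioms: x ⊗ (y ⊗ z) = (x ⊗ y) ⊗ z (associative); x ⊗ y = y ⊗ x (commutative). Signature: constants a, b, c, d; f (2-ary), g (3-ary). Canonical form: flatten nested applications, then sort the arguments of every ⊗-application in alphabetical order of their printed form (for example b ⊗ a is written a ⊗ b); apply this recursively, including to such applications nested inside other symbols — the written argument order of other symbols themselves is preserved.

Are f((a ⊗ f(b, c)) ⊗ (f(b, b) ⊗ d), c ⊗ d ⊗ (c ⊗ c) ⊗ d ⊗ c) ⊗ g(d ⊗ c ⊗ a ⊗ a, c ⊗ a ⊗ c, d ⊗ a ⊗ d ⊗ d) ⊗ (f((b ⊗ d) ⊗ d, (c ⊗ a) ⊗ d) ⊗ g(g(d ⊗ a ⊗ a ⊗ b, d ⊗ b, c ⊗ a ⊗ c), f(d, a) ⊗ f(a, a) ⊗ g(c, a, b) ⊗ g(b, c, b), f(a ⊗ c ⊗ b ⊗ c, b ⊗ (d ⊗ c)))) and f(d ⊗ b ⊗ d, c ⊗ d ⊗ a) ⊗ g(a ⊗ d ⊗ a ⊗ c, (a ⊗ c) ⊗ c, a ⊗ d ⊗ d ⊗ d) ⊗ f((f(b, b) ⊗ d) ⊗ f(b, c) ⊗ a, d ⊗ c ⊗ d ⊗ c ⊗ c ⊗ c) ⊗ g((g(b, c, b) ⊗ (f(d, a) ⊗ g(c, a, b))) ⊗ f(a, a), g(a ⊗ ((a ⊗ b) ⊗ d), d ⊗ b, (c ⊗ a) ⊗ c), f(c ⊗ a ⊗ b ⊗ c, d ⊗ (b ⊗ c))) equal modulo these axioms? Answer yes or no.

Answer: no — f(a ⊗ d ⊗ f(b, b) ⊗ f(b, c), c ⊗ c ⊗ c ⊗ c ⊗ d ⊗ d) ⊗ f(b ⊗ d ⊗ d, a ⊗ c ⊗ d) ⊗ g(a ⊗ a ⊗ c ⊗ d, a ⊗ c ⊗ c, a ⊗ d ⊗ d ⊗ d) ⊗ g(g(a ⊗ a ⊗ b ⊗ d, b ⊗ d, a ⊗ c ⊗ c), f(a, a) ⊗ f(d, a) ⊗ g(b, c, b) ⊗ g(c, a, b), f(a ⊗ b ⊗ c ⊗ c, b ⊗ c ⊗ d)) vs f(a ⊗ d ⊗ f(b, b) ⊗ f(b, c), c ⊗ c ⊗ c ⊗ c ⊗ d ⊗ d) ⊗ f(b ⊗ d ⊗ d, a ⊗ c ⊗ d) ⊗ g(a ⊗ a ⊗ c ⊗ d, a ⊗ c ⊗ c, a ⊗ d ⊗ d ⊗ d) ⊗ g(f(a, a) ⊗ f(d, a) ⊗ g(b, c, b) ⊗ g(c, a, b), g(a ⊗ a ⊗ b ⊗ d, b ⊗ d, a ⊗ c ⊗ c), f(a ⊗ b ⊗ c ⊗ c, b ⊗ c ⊗ d))

Derivation:
Left:  f((a ⊗ f(b, c)) ⊗ (f(b, b) ⊗ d), c ⊗ d ⊗ (c ⊗ c) ⊗ d ⊗ c) ⊗ g(d ⊗ c ⊗ a ⊗ a, c ⊗ a ⊗ c, d ⊗ a ⊗ d ⊗ d) ⊗ (f((b ⊗ d) ⊗ d, (c ⊗ a) ⊗ d) ⊗ g(g(d ⊗ a ⊗ a ⊗ b, d ⊗ b, c ⊗ a ⊗ c), f(d, a) ⊗ f(a, a) ⊗ g(c, a, b) ⊗ g(b, c, b), f(a ⊗ c ⊗ b ⊗ c, b ⊗ (d ⊗ c))))
  Un-nest:  f((a ⊗ f(b, c)) ⊗ (f(b, b) ⊗ d), c ⊗ d ⊗ (c ⊗ c) ⊗ d ⊗ c) ⊗ g(d ⊗ c ⊗ a ⊗ a, c ⊗ a ⊗ c, d ⊗ a ⊗ d ⊗ d) ⊗ f((b ⊗ d) ⊗ d, (c ⊗ a) ⊗ d) ⊗ g(g(d ⊗ a ⊗ a ⊗ b, d ⊗ b, c ⊗ a ⊗ c), f(d, a) ⊗ f(a, a) ⊗ g(c, a, b) ⊗ g(b, c, b), f(a ⊗ c ⊗ b ⊗ c, b ⊗ (d ⊗ c)))
  Canonicalize subterm:  f((a ⊗ f(b, c)) ⊗ (f(b, b) ⊗ d), c ⊗ d ⊗ (c ⊗ c) ⊗ d ⊗ c)  →  f(a ⊗ d ⊗ f(b, b) ⊗ f(b, c), c ⊗ c ⊗ c ⊗ c ⊗ d ⊗ d)
  Inside:  g(d ⊗ c ⊗ a ⊗ a, c ⊗ a ⊗ c, d ⊗ a ⊗ d ⊗ d)  →  g(a ⊗ a ⊗ c ⊗ d, a ⊗ c ⊗ c, a ⊗ d ⊗ d ⊗ d)
  Inside:  f((b ⊗ d) ⊗ d, (c ⊗ a) ⊗ d)  →  f(b ⊗ d ⊗ d, a ⊗ c ⊗ d)
  Sort:  f(a ⊗ d ⊗ f(b, b) ⊗ f(b, c), c ⊗ c ⊗ c ⊗ c ⊗ d ⊗ d) ⊗ f(b ⊗ d ⊗ d, a ⊗ c ⊗ d) ⊗ g(a ⊗ a ⊗ c ⊗ d, a ⊗ c ⊗ c, a ⊗ d ⊗ d ⊗ d) ⊗ g(g(a ⊗ a ⊗ b ⊗ d, b ⊗ d, a ⊗ c ⊗ c), f(a, a) ⊗ f(d, a) ⊗ g(b, c, b) ⊗ g(c, a, b), f(a ⊗ b ⊗ c ⊗ c, b ⊗ c ⊗ d))
Right:  f(d ⊗ b ⊗ d, c ⊗ d ⊗ a) ⊗ g(a ⊗ d ⊗ a ⊗ c, (a ⊗ c) ⊗ c, a ⊗ d ⊗ d ⊗ d) ⊗ f((f(b, b) ⊗ d) ⊗ f(b, c) ⊗ a, d ⊗ c ⊗ d ⊗ c ⊗ c ⊗ c) ⊗ g((g(b, c, b) ⊗ (f(d, a) ⊗ g(c, a, b))) ⊗ f(a, a), g(a ⊗ ((a ⊗ b) ⊗ d), d ⊗ b, (c ⊗ a) ⊗ c), f(c ⊗ a ⊗ b ⊗ c, d ⊗ (b ⊗ c)))
  Simplify inside:  f(d ⊗ b ⊗ d, c ⊗ d ⊗ a)  →  f(b ⊗ d ⊗ d, a ⊗ c ⊗ d)
  Inside:  g(a ⊗ d ⊗ a ⊗ c, (a ⊗ c) ⊗ c, a ⊗ d ⊗ d ⊗ d)  →  g(a ⊗ a ⊗ c ⊗ d, a ⊗ c ⊗ c, a ⊗ d ⊗ d ⊗ d)
  Canonicalize subterm:  f((f(b, b) ⊗ d) ⊗ f(b, c) ⊗ a, d ⊗ c ⊗ d ⊗ c ⊗ c ⊗ c)  →  f(a ⊗ d ⊗ f(b, b) ⊗ f(b, c), c ⊗ c ⊗ c ⊗ c ⊗ d ⊗ d)
  Sort arguments:  f(a ⊗ d ⊗ f(b, b) ⊗ f(b, c), c ⊗ c ⊗ c ⊗ c ⊗ d ⊗ d) ⊗ f(b ⊗ d ⊗ d, a ⊗ c ⊗ d) ⊗ g(a ⊗ a ⊗ c ⊗ d, a ⊗ c ⊗ c, a ⊗ d ⊗ d ⊗ d) ⊗ g(f(a, a) ⊗ f(d, a) ⊗ g(b, c, b) ⊗ g(c, a, b), g(a ⊗ a ⊗ b ⊗ d, b ⊗ d, a ⊗ c ⊗ c), f(a ⊗ b ⊗ c ⊗ c, b ⊗ c ⊗ d))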